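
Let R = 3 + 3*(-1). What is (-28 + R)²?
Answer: 784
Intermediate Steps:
R = 0 (R = 3 - 3 = 0)
(-28 + R)² = (-28 + 0)² = (-28)² = 784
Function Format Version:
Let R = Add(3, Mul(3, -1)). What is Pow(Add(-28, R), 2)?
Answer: 784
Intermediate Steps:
R = 0 (R = Add(3, -3) = 0)
Pow(Add(-28, R), 2) = Pow(Add(-28, 0), 2) = Pow(-28, 2) = 784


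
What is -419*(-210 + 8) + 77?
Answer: 84715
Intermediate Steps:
-419*(-210 + 8) + 77 = -419*(-202) + 77 = 84638 + 77 = 84715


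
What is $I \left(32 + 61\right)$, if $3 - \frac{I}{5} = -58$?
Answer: $28365$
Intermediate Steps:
$I = 305$ ($I = 15 - -290 = 15 + 290 = 305$)
$I \left(32 + 61\right) = 305 \left(32 + 61\right) = 305 \cdot 93 = 28365$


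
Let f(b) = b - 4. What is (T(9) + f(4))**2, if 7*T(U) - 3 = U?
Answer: 144/49 ≈ 2.9388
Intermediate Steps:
f(b) = -4 + b
T(U) = 3/7 + U/7
(T(9) + f(4))**2 = ((3/7 + (1/7)*9) + (-4 + 4))**2 = ((3/7 + 9/7) + 0)**2 = (12/7 + 0)**2 = (12/7)**2 = 144/49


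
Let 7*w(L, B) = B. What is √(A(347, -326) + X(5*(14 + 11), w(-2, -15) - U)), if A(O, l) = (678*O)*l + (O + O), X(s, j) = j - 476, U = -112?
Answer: I*√3758123019/7 ≈ 8757.6*I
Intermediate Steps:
w(L, B) = B/7
X(s, j) = -476 + j
A(O, l) = 2*O + 678*O*l (A(O, l) = 678*O*l + 2*O = 2*O + 678*O*l)
√(A(347, -326) + X(5*(14 + 11), w(-2, -15) - U)) = √(2*347*(1 + 339*(-326)) + (-476 + ((⅐)*(-15) - 1*(-112)))) = √(2*347*(1 - 110514) + (-476 + (-15/7 + 112))) = √(2*347*(-110513) + (-476 + 769/7)) = √(-76696022 - 2563/7) = √(-536874717/7) = I*√3758123019/7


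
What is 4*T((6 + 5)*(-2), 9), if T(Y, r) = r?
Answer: 36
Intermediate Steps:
4*T((6 + 5)*(-2), 9) = 4*9 = 36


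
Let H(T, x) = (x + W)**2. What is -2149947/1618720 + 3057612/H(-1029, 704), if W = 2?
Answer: 969451678437/201707080480 ≈ 4.8062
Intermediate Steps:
H(T, x) = (2 + x)**2 (H(T, x) = (x + 2)**2 = (2 + x)**2)
-2149947/1618720 + 3057612/H(-1029, 704) = -2149947/1618720 + 3057612/((2 + 704)**2) = -2149947*1/1618720 + 3057612/(706**2) = -2149947/1618720 + 3057612/498436 = -2149947/1618720 + 3057612*(1/498436) = -2149947/1618720 + 764403/124609 = 969451678437/201707080480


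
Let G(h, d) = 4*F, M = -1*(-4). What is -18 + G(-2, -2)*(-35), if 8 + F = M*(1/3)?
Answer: 2746/3 ≈ 915.33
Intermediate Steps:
M = 4
F = -20/3 (F = -8 + 4*(1/3) = -8 + 4*(1*(⅓)) = -8 + 4*(⅓) = -8 + 4/3 = -20/3 ≈ -6.6667)
G(h, d) = -80/3 (G(h, d) = 4*(-20/3) = -80/3)
-18 + G(-2, -2)*(-35) = -18 - 80/3*(-35) = -18 + 2800/3 = 2746/3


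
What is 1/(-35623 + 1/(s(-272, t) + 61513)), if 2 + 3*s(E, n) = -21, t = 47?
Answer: -184516/6573013465 ≈ -2.8072e-5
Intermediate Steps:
s(E, n) = -23/3 (s(E, n) = -⅔ + (⅓)*(-21) = -⅔ - 7 = -23/3)
1/(-35623 + 1/(s(-272, t) + 61513)) = 1/(-35623 + 1/(-23/3 + 61513)) = 1/(-35623 + 1/(184516/3)) = 1/(-35623 + 3/184516) = 1/(-6573013465/184516) = -184516/6573013465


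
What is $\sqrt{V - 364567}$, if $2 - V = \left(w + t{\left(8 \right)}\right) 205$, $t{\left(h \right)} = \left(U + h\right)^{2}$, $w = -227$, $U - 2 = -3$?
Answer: $5 i \sqrt{13123} \approx 572.78 i$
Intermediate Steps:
$U = -1$ ($U = 2 - 3 = -1$)
$t{\left(h \right)} = \left(-1 + h\right)^{2}$
$V = 36492$ ($V = 2 - \left(-227 + \left(-1 + 8\right)^{2}\right) 205 = 2 - \left(-227 + 7^{2}\right) 205 = 2 - \left(-227 + 49\right) 205 = 2 - \left(-178\right) 205 = 2 - -36490 = 2 + 36490 = 36492$)
$\sqrt{V - 364567} = \sqrt{36492 - 364567} = \sqrt{-328075} = 5 i \sqrt{13123}$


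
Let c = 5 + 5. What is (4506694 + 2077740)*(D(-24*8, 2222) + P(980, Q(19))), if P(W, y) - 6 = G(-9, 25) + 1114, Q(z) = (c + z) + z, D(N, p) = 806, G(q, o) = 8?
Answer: 12734295356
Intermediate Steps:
c = 10
Q(z) = 10 + 2*z (Q(z) = (10 + z) + z = 10 + 2*z)
P(W, y) = 1128 (P(W, y) = 6 + (8 + 1114) = 6 + 1122 = 1128)
(4506694 + 2077740)*(D(-24*8, 2222) + P(980, Q(19))) = (4506694 + 2077740)*(806 + 1128) = 6584434*1934 = 12734295356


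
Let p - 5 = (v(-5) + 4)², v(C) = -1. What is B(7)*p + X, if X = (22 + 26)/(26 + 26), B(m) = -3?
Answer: -534/13 ≈ -41.077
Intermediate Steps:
X = 12/13 (X = 48/52 = 48*(1/52) = 12/13 ≈ 0.92308)
p = 14 (p = 5 + (-1 + 4)² = 5 + 3² = 5 + 9 = 14)
B(7)*p + X = -3*14 + 12/13 = -42 + 12/13 = -534/13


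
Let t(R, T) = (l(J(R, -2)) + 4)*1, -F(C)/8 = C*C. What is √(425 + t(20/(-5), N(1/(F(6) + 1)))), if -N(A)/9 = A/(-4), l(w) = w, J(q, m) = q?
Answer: 5*√17 ≈ 20.616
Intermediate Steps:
F(C) = -8*C² (F(C) = -8*C*C = -8*C²)
N(A) = 9*A/4 (N(A) = -9*A/(-4) = -9*A*(-1)/4 = -(-9)*A/4 = 9*A/4)
t(R, T) = 4 + R (t(R, T) = (R + 4)*1 = (4 + R)*1 = 4 + R)
√(425 + t(20/(-5), N(1/(F(6) + 1)))) = √(425 + (4 + 20/(-5))) = √(425 + (4 + 20*(-⅕))) = √(425 + (4 - 4)) = √(425 + 0) = √425 = 5*√17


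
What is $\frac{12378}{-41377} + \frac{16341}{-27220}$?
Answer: $- \frac{1013070717}{1126281940} \approx -0.89948$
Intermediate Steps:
$\frac{12378}{-41377} + \frac{16341}{-27220} = 12378 \left(- \frac{1}{41377}\right) + 16341 \left(- \frac{1}{27220}\right) = - \frac{12378}{41377} - \frac{16341}{27220} = - \frac{1013070717}{1126281940}$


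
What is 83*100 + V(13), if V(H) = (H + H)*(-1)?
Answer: 8274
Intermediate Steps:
V(H) = -2*H (V(H) = (2*H)*(-1) = -2*H)
83*100 + V(13) = 83*100 - 2*13 = 8300 - 26 = 8274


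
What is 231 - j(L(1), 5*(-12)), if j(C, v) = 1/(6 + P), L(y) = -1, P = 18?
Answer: 5543/24 ≈ 230.96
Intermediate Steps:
j(C, v) = 1/24 (j(C, v) = 1/(6 + 18) = 1/24)
231 - j(L(1), 5*(-12)) = 231 - 1*1/24 = 231 - 1/24 = 5543/24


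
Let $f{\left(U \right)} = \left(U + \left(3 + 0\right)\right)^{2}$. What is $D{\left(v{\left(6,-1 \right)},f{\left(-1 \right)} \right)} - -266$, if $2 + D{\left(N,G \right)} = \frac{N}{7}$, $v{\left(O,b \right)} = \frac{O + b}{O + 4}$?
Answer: $\frac{3697}{14} \approx 264.07$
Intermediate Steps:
$v{\left(O,b \right)} = \frac{O + b}{4 + O}$
$f{\left(U \right)} = \left(3 + U\right)^{2}$ ($f{\left(U \right)} = \left(U + 3\right)^{2} = \left(3 + U\right)^{2}$)
$D{\left(N,G \right)} = -2 + \frac{N}{7}$
$D{\left(v{\left(6,-1 \right)},f{\left(-1 \right)} \right)} - -266 = \left(-2 + \frac{\frac{1}{4 + 6} \left(6 - 1\right)}{7}\right) - -266 = \left(-2 + \frac{\frac{1}{10} \cdot 5}{7}\right) + 266 = \left(-2 + \frac{1}{7} \cdot \frac{1}{2}\right) + 266 = \left(-2 + \frac{1}{14}\right) + 266 = - \frac{27}{14} + 266 = \frac{3697}{14}$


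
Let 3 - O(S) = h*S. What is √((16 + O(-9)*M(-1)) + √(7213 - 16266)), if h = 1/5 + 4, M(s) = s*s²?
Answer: √(-620 + 25*I*√9053)/5 ≈ 6.0633 + 7.8462*I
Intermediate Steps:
M(s) = s³
h = 21/5 (h = ⅕ + 4 = 21/5 ≈ 4.2000)
O(S) = 3 - 21*S/5
√((16 + O(-9)*M(-1)) + √(7213 - 16266)) = √((16 + (3 - 21/5*(-9))*(-1)³) + √(7213 - 16266)) = √((16 + (3 + 189/5)*(-1)) + √(-9053)) = √((16 + (204/5)*(-1)) + I*√9053) = √((16 - 204/5) + I*√9053) = √(-124/5 + I*√9053)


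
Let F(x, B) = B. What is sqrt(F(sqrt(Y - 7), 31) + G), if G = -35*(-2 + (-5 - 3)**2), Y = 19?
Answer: I*sqrt(2139) ≈ 46.249*I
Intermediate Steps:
G = -2170 (G = -35*(-2 + (-8)**2) = -35*(-2 + 64) = -35*62 = -2170)
sqrt(F(sqrt(Y - 7), 31) + G) = sqrt(31 - 2170) = sqrt(-2139) = I*sqrt(2139)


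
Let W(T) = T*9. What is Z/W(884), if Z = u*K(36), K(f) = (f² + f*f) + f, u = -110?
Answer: -8030/221 ≈ -36.335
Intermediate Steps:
W(T) = 9*T
K(f) = f + 2*f² (K(f) = (f² + f²) + f = 2*f² + f = f + 2*f²)
Z = -289080 (Z = -3960*(1 + 2*36) = -3960*(1 + 72) = -3960*73 = -110*2628 = -289080)
Z/W(884) = -289080/(9*884) = -289080/7956 = -289080*1/7956 = -8030/221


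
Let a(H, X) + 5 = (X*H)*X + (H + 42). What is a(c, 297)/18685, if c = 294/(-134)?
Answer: -12964391/1251895 ≈ -10.356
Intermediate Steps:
c = -147/67 (c = 294*(-1/134) = -147/67 ≈ -2.1940)
a(H, X) = 37 + H + H*X² (a(H, X) = -5 + ((X*H)*X + (H + 42)) = -5 + ((H*X)*X + (42 + H)) = -5 + (H*X² + (42 + H)) = -5 + (42 + H + H*X²) = 37 + H + H*X²)
a(c, 297)/18685 = (37 - 147/67 - 147/67*297²)/18685 = (37 - 147/67 - 147/67*88209)*(1/18685) = (37 - 147/67 - 12966723/67)*(1/18685) = -12964391/67*1/18685 = -12964391/1251895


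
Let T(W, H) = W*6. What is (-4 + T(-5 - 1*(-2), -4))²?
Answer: 484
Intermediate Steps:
T(W, H) = 6*W
(-4 + T(-5 - 1*(-2), -4))² = (-4 + 6*(-5 - 1*(-2)))² = (-4 + 6*(-5 + 2))² = (-4 + 6*(-3))² = (-4 - 18)² = (-22)² = 484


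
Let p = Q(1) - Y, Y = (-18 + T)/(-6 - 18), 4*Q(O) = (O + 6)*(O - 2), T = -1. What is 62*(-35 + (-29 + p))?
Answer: -49507/12 ≈ -4125.6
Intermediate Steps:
Q(O) = (-2 + O)*(6 + O)/4 (Q(O) = ((O + 6)*(O - 2))/4 = ((6 + O)*(-2 + O))/4 = ((-2 + O)*(6 + O))/4 = (-2 + O)*(6 + O)/4)
Y = 19/24 (Y = (-18 - 1)/(-6 - 18) = -19/(-24) = -19*(-1/24) = 19/24 ≈ 0.79167)
p = -61/24 (p = (-3 + 1 + (1/4)*1**2) - 1*19/24 = (-3 + 1 + (1/4)*1) - 19/24 = (-3 + 1 + 1/4) - 19/24 = -7/4 - 19/24 = -61/24 ≈ -2.5417)
62*(-35 + (-29 + p)) = 62*(-35 + (-29 - 61/24)) = 62*(-35 - 757/24) = 62*(-1597/24) = -49507/12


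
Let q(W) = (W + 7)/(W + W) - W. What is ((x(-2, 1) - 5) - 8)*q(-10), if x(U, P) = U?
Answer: -609/4 ≈ -152.25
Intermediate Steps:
q(W) = -W + (7 + W)/(2*W) (q(W) = (7 + W)/((2*W)) - W = (7 + W)*(1/(2*W)) - W = (7 + W)/(2*W) - W = -W + (7 + W)/(2*W))
((x(-2, 1) - 5) - 8)*q(-10) = ((-2 - 5) - 8)*(½ - 1*(-10) + (7/2)/(-10)) = (-7 - 8)*(½ + 10 + (7/2)*(-⅒)) = -15*(½ + 10 - 7/20) = -15*203/20 = -609/4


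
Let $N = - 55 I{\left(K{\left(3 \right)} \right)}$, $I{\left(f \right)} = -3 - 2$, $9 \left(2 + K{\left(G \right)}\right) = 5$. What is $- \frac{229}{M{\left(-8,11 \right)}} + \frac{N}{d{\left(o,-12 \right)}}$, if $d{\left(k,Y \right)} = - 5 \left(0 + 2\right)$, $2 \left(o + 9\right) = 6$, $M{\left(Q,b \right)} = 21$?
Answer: $- \frac{1613}{42} \approx -38.405$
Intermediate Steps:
$o = -6$ ($o = -9 + \frac{1}{2} \cdot 6 = -9 + 3 = -6$)
$K{\left(G \right)} = - \frac{13}{9}$ ($K{\left(G \right)} = -2 + \frac{1}{9} \cdot 5 = -2 + \frac{5}{9} = - \frac{13}{9}$)
$d{\left(k,Y \right)} = -10$ ($d{\left(k,Y \right)} = \left(-5\right) 2 = -10$)
$I{\left(f \right)} = -5$
$N = 275$ ($N = \left(-55\right) \left(-5\right) = 275$)
$- \frac{229}{M{\left(-8,11 \right)}} + \frac{N}{d{\left(o,-12 \right)}} = - \frac{229}{21} + \frac{275}{-10} = \left(-229\right) \frac{1}{21} + 275 \left(- \frac{1}{10}\right) = - \frac{229}{21} - \frac{55}{2} = - \frac{1613}{42}$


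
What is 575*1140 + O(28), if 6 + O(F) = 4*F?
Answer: 655606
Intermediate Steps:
O(F) = -6 + 4*F
575*1140 + O(28) = 575*1140 + (-6 + 4*28) = 655500 + (-6 + 112) = 655500 + 106 = 655606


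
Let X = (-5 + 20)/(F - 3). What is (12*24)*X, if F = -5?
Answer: -540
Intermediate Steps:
X = -15/8 (X = (-5 + 20)/(-5 - 3) = 15/(-8) = 15*(-1/8) = -15/8 ≈ -1.8750)
(12*24)*X = (12*24)*(-15/8) = 288*(-15/8) = -540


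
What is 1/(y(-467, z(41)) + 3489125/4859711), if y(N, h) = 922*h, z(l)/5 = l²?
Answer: 4859711/37659896509635 ≈ 1.2904e-7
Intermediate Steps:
z(l) = 5*l²
1/(y(-467, z(41)) + 3489125/4859711) = 1/(922*(5*41²) + 3489125/4859711) = 1/(922*(5*1681) + 3489125*(1/4859711)) = 1/(922*8405 + 3489125/4859711) = 1/(7749410 + 3489125/4859711) = 1/(37659896509635/4859711) = 4859711/37659896509635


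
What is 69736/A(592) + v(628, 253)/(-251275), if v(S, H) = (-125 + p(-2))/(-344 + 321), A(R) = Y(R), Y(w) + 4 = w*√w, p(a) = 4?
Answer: 99187724843/74941472422275 + 10320928*√37/12967167 ≈ 4.8428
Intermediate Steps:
Y(w) = -4 + w^(3/2) (Y(w) = -4 + w*√w = -4 + w^(3/2))
A(R) = -4 + R^(3/2)
v(S, H) = 121/23 (v(S, H) = (-125 + 4)/(-344 + 321) = -121/(-23) = -121*(-1/23) = 121/23)
69736/A(592) + v(628, 253)/(-251275) = 69736/(-4 + 592^(3/2)) + (121/23)/(-251275) = 69736/(-4 + 2368*√37) + (121/23)*(-1/251275) = 69736/(-4 + 2368*√37) - 121/5779325 = -121/5779325 + 69736/(-4 + 2368*√37)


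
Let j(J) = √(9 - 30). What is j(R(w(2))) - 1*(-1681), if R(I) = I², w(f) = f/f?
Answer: 1681 + I*√21 ≈ 1681.0 + 4.5826*I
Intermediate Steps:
w(f) = 1
j(J) = I*√21 (j(J) = √(-21) = I*√21)
j(R(w(2))) - 1*(-1681) = I*√21 - 1*(-1681) = I*√21 + 1681 = 1681 + I*√21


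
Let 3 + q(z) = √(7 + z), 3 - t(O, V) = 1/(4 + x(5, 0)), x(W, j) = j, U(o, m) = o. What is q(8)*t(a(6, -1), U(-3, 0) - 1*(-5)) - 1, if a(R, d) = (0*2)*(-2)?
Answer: -37/4 + 11*√15/4 ≈ 1.4007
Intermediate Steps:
a(R, d) = 0 (a(R, d) = 0*(-2) = 0)
t(O, V) = 11/4 (t(O, V) = 3 - 1/(4 + 0) = 3 - 1/4 = 3 - 1*¼ = 3 - ¼ = 11/4)
q(z) = -3 + √(7 + z)
q(8)*t(a(6, -1), U(-3, 0) - 1*(-5)) - 1 = (-3 + √(7 + 8))*(11/4) - 1 = (-3 + √15)*(11/4) - 1 = (-33/4 + 11*√15/4) - 1 = -37/4 + 11*√15/4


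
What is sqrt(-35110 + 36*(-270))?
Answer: I*sqrt(44830) ≈ 211.73*I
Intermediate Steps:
sqrt(-35110 + 36*(-270)) = sqrt(-35110 - 9720) = sqrt(-44830) = I*sqrt(44830)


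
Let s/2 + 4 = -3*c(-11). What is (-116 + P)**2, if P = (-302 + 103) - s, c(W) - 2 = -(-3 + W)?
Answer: 44521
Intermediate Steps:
c(W) = 5 - W (c(W) = 2 - (-3 + W) = 2 + (3 - W) = 5 - W)
s = -104 (s = -8 + 2*(-3*(5 - 1*(-11))) = -8 + 2*(-3*(5 + 11)) = -8 + 2*(-3*16) = -8 + 2*(-48) = -8 - 96 = -104)
P = -95 (P = (-302 + 103) - 1*(-104) = -199 + 104 = -95)
(-116 + P)**2 = (-116 - 95)**2 = (-211)**2 = 44521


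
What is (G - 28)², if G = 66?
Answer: 1444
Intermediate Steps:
(G - 28)² = (66 - 28)² = 38² = 1444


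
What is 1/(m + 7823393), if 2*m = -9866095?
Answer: 2/5780691 ≈ 3.4598e-7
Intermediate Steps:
m = -9866095/2 (m = (1/2)*(-9866095) = -9866095/2 ≈ -4.9330e+6)
1/(m + 7823393) = 1/(-9866095/2 + 7823393) = 1/(5780691/2) = 2/5780691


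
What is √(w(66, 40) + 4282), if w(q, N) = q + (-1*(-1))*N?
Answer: 2*√1097 ≈ 66.242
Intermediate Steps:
w(q, N) = N + q (w(q, N) = q + 1*N = q + N = N + q)
√(w(66, 40) + 4282) = √((40 + 66) + 4282) = √(106 + 4282) = √4388 = 2*√1097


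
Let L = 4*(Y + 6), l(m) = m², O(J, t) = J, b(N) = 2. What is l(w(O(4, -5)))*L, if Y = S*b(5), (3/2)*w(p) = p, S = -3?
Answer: 0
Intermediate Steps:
w(p) = 2*p/3
Y = -6 (Y = -3*2 = -6)
L = 0 (L = 4*(-6 + 6) = 4*0 = 0)
l(w(O(4, -5)))*L = ((⅔)*4)²*0 = (8/3)²*0 = (64/9)*0 = 0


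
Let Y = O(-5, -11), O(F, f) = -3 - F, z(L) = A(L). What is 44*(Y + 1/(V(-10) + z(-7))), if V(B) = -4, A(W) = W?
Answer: 84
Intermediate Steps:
z(L) = L
Y = 2 (Y = -3 - 1*(-5) = -3 + 5 = 2)
44*(Y + 1/(V(-10) + z(-7))) = 44*(2 + 1/(-4 - 7)) = 44*(2 + 1/(-11)) = 44*(2 - 1/11) = 44*(21/11) = 84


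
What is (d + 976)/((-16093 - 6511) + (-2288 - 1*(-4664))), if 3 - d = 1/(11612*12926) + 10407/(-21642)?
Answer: -530289807283493/10951415739241952 ≈ -0.048422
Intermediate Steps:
d = 1884539263909/541398840184 (d = 3 - (1/(11612*12926) + 10407/(-21642)) = 3 - ((1/11612)*(1/12926) + 10407*(-1/21642)) = 3 - (1/150096712 - 3469/7214) = 3 - 1*(-260342743357/541398840184) = 3 + 260342743357/541398840184 = 1884539263909/541398840184 ≈ 3.4809)
(d + 976)/((-16093 - 6511) + (-2288 - 1*(-4664))) = (1884539263909/541398840184 + 976)/((-16093 - 6511) + (-2288 - 1*(-4664))) = 530289807283493/(541398840184*(-22604 + (-2288 + 4664))) = 530289807283493/(541398840184*(-22604 + 2376)) = (530289807283493/541398840184)/(-20228) = (530289807283493/541398840184)*(-1/20228) = -530289807283493/10951415739241952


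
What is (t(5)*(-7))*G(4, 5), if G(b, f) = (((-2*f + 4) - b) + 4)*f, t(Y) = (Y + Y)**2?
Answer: 21000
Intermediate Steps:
t(Y) = 4*Y**2 (t(Y) = (2*Y)**2 = 4*Y**2)
G(b, f) = f*(8 - b - 2*f) (G(b, f) = (((4 - 2*f) - b) + 4)*f = ((4 - b - 2*f) + 4)*f = (8 - b - 2*f)*f = f*(8 - b - 2*f))
(t(5)*(-7))*G(4, 5) = ((4*5**2)*(-7))*(5*(8 - 1*4 - 2*5)) = ((4*25)*(-7))*(5*(8 - 4 - 10)) = (100*(-7))*(5*(-6)) = -700*(-30) = 21000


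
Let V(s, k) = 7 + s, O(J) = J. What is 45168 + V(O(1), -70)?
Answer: 45176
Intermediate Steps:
45168 + V(O(1), -70) = 45168 + (7 + 1) = 45168 + 8 = 45176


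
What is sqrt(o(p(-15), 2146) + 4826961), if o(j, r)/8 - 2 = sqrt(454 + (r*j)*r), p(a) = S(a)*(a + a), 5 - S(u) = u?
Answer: sqrt(4826977 + 8*I*sqrt(2763189146)) ≈ 2199.1 + 95.613*I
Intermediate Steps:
S(u) = 5 - u
p(a) = 2*a*(5 - a) (p(a) = (5 - a)*(a + a) = (5 - a)*(2*a) = 2*a*(5 - a))
o(j, r) = 16 + 8*sqrt(454 + j*r**2) (o(j, r) = 16 + 8*sqrt(454 + (r*j)*r) = 16 + 8*sqrt(454 + (j*r)*r) = 16 + 8*sqrt(454 + j*r**2))
sqrt(o(p(-15), 2146) + 4826961) = sqrt((16 + 8*sqrt(454 + (2*(-15)*(5 - 1*(-15)))*2146**2)) + 4826961) = sqrt((16 + 8*sqrt(454 + (2*(-15)*(5 + 15))*4605316)) + 4826961) = sqrt((16 + 8*sqrt(454 + (2*(-15)*20)*4605316)) + 4826961) = sqrt((16 + 8*sqrt(454 - 600*4605316)) + 4826961) = sqrt((16 + 8*sqrt(454 - 2763189600)) + 4826961) = sqrt((16 + 8*sqrt(-2763189146)) + 4826961) = sqrt((16 + 8*(I*sqrt(2763189146))) + 4826961) = sqrt((16 + 8*I*sqrt(2763189146)) + 4826961) = sqrt(4826977 + 8*I*sqrt(2763189146))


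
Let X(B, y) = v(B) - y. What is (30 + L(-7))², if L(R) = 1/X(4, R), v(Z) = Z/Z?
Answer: 58081/64 ≈ 907.52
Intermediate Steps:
v(Z) = 1
X(B, y) = 1 - y
L(R) = 1/(1 - R)
(30 + L(-7))² = (30 - 1/(-1 - 7))² = (30 - 1/(-8))² = (30 - 1*(-⅛))² = (30 + ⅛)² = (241/8)² = 58081/64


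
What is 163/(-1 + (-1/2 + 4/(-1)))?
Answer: -326/11 ≈ -29.636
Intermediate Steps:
163/(-1 + (-1/2 + 4/(-1))) = 163/(-1 + (-1*½ + 4*(-1))) = 163/(-1 + (-½ - 4)) = 163/(-1 - 9/2) = 163/(-11/2) = 163*(-2/11) = -326/11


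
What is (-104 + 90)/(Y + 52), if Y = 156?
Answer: -7/104 ≈ -0.067308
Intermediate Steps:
(-104 + 90)/(Y + 52) = (-104 + 90)/(156 + 52) = -14/208 = -14*1/208 = -7/104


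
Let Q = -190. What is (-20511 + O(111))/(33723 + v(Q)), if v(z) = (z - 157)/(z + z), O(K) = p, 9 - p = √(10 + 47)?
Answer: -7790760/12815087 - 380*√57/12815087 ≈ -0.60816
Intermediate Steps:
p = 9 - √57 (p = 9 - √(10 + 47) = 9 - √57 ≈ 1.4502)
O(K) = 9 - √57
v(z) = (-157 + z)/(2*z) (v(z) = (-157 + z)/((2*z)) = (-157 + z)*(1/(2*z)) = (-157 + z)/(2*z))
(-20511 + O(111))/(33723 + v(Q)) = (-20511 + (9 - √57))/(33723 + (½)*(-157 - 190)/(-190)) = (-20502 - √57)/(33723 + (½)*(-1/190)*(-347)) = (-20502 - √57)/(33723 + 347/380) = (-20502 - √57)/(12815087/380) = (-20502 - √57)*(380/12815087) = -7790760/12815087 - 380*√57/12815087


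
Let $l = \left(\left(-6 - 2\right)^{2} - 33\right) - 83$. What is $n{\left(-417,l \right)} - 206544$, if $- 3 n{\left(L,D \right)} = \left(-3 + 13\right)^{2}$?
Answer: $- \frac{619732}{3} \approx -2.0658 \cdot 10^{5}$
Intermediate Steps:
$l = -52$ ($l = \left(\left(-8\right)^{2} - 33\right) - 83 = \left(64 - 33\right) - 83 = 31 - 83 = -52$)
$n{\left(L,D \right)} = - \frac{100}{3}$ ($n{\left(L,D \right)} = - \frac{\left(-3 + 13\right)^{2}}{3} = - \frac{10^{2}}{3} = \left(- \frac{1}{3}\right) 100 = - \frac{100}{3}$)
$n{\left(-417,l \right)} - 206544 = - \frac{100}{3} - 206544 = - \frac{619732}{3}$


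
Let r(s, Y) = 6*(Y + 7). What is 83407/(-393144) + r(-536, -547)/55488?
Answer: -3842366/14202327 ≈ -0.27055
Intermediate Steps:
r(s, Y) = 42 + 6*Y (r(s, Y) = 6*(7 + Y) = 42 + 6*Y)
83407/(-393144) + r(-536, -547)/55488 = 83407/(-393144) + (42 + 6*(-547))/55488 = 83407*(-1/393144) + (42 - 3282)*(1/55488) = -83407/393144 - 3240*1/55488 = -83407/393144 - 135/2312 = -3842366/14202327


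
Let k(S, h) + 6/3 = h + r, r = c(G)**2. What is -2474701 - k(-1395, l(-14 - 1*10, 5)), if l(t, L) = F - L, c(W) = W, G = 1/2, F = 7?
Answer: -9898805/4 ≈ -2.4747e+6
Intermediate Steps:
G = 1/2 ≈ 0.50000
l(t, L) = 7 - L
r = 1/4 (r = (1/2)**2 = 1/4 ≈ 0.25000)
k(S, h) = -7/4 + h (k(S, h) = -2 + (h + 1/4) = -2 + (1/4 + h) = -7/4 + h)
-2474701 - k(-1395, l(-14 - 1*10, 5)) = -2474701 - (-7/4 + (7 - 1*5)) = -2474701 - (-7/4 + (7 - 5)) = -2474701 - (-7/4 + 2) = -2474701 - 1*1/4 = -2474701 - 1/4 = -9898805/4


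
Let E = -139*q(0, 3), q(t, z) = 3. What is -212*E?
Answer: 88404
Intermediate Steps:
E = -417 (E = -139*3 = -417)
-212*E = -212*(-417) = 88404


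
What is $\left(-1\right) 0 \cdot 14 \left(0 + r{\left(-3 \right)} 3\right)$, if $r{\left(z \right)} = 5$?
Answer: $0$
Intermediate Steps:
$\left(-1\right) 0 \cdot 14 \left(0 + r{\left(-3 \right)} 3\right) = \left(-1\right) 0 \cdot 14 \left(0 + 5 \cdot 3\right) = 0 \cdot 14 \left(0 + 15\right) = 0 \cdot 15 = 0$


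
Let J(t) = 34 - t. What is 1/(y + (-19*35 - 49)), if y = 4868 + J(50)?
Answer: 1/4138 ≈ 0.00024166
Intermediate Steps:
y = 4852 (y = 4868 + (34 - 1*50) = 4868 + (34 - 50) = 4868 - 16 = 4852)
1/(y + (-19*35 - 49)) = 1/(4852 + (-19*35 - 49)) = 1/(4852 + (-665 - 49)) = 1/(4852 - 714) = 1/4138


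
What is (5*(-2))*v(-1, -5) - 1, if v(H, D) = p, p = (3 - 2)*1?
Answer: -11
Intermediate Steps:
p = 1 (p = 1*1 = 1)
v(H, D) = 1
(5*(-2))*v(-1, -5) - 1 = (5*(-2))*1 - 1 = -10*1 - 1 = -10 - 1 = -11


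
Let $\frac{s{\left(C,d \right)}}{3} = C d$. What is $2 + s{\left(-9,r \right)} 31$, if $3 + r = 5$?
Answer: $-1672$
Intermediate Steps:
$r = 2$ ($r = -3 + 5 = 2$)
$s{\left(C,d \right)} = 3 C d$
$2 + s{\left(-9,r \right)} 31 = 2 + 3 \left(-9\right) 2 \cdot 31 = 2 - 1674 = -1672$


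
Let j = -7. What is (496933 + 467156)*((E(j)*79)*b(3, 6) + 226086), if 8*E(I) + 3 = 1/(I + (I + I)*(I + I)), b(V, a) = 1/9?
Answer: 7846698880487/36 ≈ 2.1796e+11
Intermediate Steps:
b(V, a) = 1/9
E(I) = -3/8 + 1/(8*(I + 4*I**2)) (E(I) = -3/8 + 1/(8*(I + (I + I)*(I + I))) = -3/8 + 1/(8*(I + (2*I)*(2*I))) = -3/8 + 1/(8*(I + 4*I**2)))
(496933 + 467156)*((E(j)*79)*b(3, 6) + 226086) = (496933 + 467156)*((((1/8)*(1 - 12*(-7)**2 - 3*(-7))/(-7*(1 + 4*(-7))))*79)*(1/9) + 226086) = 964089*((((1/8)*(-1/7)*(1 - 12*49 + 21)/(1 - 28))*79)*(1/9) + 226086) = 964089*((((1/8)*(-1/7)*(1 - 588 + 21)/(-27))*79)*(1/9) + 226086) = 964089*((((1/8)*(-1/7)*(-1/27)*(-566))*79)*(1/9) + 226086) = 964089*(-283/756*79*(1/9) + 226086) = 964089*(-22357/756*1/9 + 226086) = 964089*(-22357/6804 + 226086) = 964089*(1538266787/6804) = 7846698880487/36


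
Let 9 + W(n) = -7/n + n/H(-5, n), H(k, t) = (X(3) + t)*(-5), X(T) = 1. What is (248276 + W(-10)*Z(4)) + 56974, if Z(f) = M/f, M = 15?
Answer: 7325233/24 ≈ 3.0522e+5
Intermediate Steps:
H(k, t) = -5 - 5*t (H(k, t) = (1 + t)*(-5) = -5 - 5*t)
W(n) = -9 - 7/n + n/(-5 - 5*n) (W(n) = -9 + (-7/n + n/(-5 - 5*n)) = -9 - 7/n + n/(-5 - 5*n))
Z(f) = 15/f
(248276 + W(-10)*Z(4)) + 56974 = (248276 + ((1/5)*(-35 - 80*(-10) - 46*(-10)**2)/(-10*(1 - 10)))*(15/4)) + 56974 = (248276 + ((1/5)*(-1/10)*(-35 + 800 - 46*100)/(-9))*(15*(1/4))) + 56974 = (248276 + ((1/5)*(-1/10)*(-1/9)*(-35 + 800 - 4600))*(15/4)) + 56974 = (248276 + ((1/5)*(-1/10)*(-1/9)*(-3835))*(15/4)) + 56974 = (248276 - 767/90*15/4) + 56974 = (248276 - 767/24) + 56974 = 5957857/24 + 56974 = 7325233/24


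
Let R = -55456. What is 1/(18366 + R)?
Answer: -1/37090 ≈ -2.6961e-5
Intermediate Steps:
1/(18366 + R) = 1/(18366 - 55456) = 1/(-37090) = -1/37090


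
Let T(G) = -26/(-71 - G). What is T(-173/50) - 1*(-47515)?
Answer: 160459455/3377 ≈ 47515.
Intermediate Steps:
T(-173/50) - 1*(-47515) = 26/(71 - 173/50) - 1*(-47515) = 26/(71 - 173*1/50) + 47515 = 26/(71 - 173/50) + 47515 = 26/(3377/50) + 47515 = 26*(50/3377) + 47515 = 1300/3377 + 47515 = 160459455/3377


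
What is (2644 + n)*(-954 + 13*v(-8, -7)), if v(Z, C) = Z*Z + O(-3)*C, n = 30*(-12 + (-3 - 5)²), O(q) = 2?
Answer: -1278016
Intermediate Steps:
n = 1560 (n = 30*(-12 + (-8)²) = 30*(-12 + 64) = 30*52 = 1560)
v(Z, C) = Z² + 2*C (v(Z, C) = Z*Z + 2*C = Z² + 2*C)
(2644 + n)*(-954 + 13*v(-8, -7)) = (2644 + 1560)*(-954 + 13*((-8)² + 2*(-7))) = 4204*(-954 + 13*(64 - 14)) = 4204*(-954 + 13*50) = 4204*(-954 + 650) = 4204*(-304) = -1278016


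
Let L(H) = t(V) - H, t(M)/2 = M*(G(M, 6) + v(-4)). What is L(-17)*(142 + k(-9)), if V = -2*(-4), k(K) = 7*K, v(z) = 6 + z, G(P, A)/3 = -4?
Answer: -11297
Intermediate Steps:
G(P, A) = -12 (G(P, A) = 3*(-4) = -12)
V = 8
t(M) = -20*M (t(M) = 2*(M*(-12 + (6 - 4))) = 2*(M*(-12 + 2)) = 2*(M*(-10)) = 2*(-10*M) = -20*M)
L(H) = -160 - H (L(H) = -20*8 - H = -160 - H)
L(-17)*(142 + k(-9)) = (-160 - 1*(-17))*(142 + 7*(-9)) = (-160 + 17)*(142 - 63) = -143*79 = -11297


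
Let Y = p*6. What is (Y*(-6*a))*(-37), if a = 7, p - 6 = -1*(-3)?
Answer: 83916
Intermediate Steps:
p = 9 (p = 6 - 1*(-3) = 6 + 3 = 9)
Y = 54 (Y = 9*6 = 54)
(Y*(-6*a))*(-37) = (54*(-6*7))*(-37) = (54*(-42))*(-37) = -2268*(-37) = 83916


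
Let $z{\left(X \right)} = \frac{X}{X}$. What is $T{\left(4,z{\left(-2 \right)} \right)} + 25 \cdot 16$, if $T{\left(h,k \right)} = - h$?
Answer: $396$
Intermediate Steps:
$z{\left(X \right)} = 1$
$T{\left(4,z{\left(-2 \right)} \right)} + 25 \cdot 16 = \left(-1\right) 4 + 25 \cdot 16 = -4 + 400 = 396$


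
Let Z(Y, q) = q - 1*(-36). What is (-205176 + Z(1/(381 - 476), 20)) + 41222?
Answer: -163898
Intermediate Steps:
Z(Y, q) = 36 + q (Z(Y, q) = q + 36 = 36 + q)
(-205176 + Z(1/(381 - 476), 20)) + 41222 = (-205176 + (36 + 20)) + 41222 = (-205176 + 56) + 41222 = -205120 + 41222 = -163898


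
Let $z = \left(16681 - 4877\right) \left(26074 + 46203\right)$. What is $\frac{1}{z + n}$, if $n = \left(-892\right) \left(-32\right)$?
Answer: $\frac{1}{853186252} \approx 1.1721 \cdot 10^{-9}$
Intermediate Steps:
$n = 28544$
$z = 853157708$ ($z = 11804 \cdot 72277 = 853157708$)
$\frac{1}{z + n} = \frac{1}{853157708 + 28544} = \frac{1}{853186252}$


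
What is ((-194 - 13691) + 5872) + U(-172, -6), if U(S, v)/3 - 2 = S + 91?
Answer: -8250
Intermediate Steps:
U(S, v) = 279 + 3*S (U(S, v) = 6 + 3*(S + 91) = 6 + 3*(91 + S) = 6 + (273 + 3*S) = 279 + 3*S)
((-194 - 13691) + 5872) + U(-172, -6) = ((-194 - 13691) + 5872) + (279 + 3*(-172)) = (-13885 + 5872) + (279 - 516) = -8013 - 237 = -8250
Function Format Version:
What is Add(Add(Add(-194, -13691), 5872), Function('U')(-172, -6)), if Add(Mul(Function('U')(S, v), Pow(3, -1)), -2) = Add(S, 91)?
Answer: -8250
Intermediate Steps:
Function('U')(S, v) = Add(279, Mul(3, S)) (Function('U')(S, v) = Add(6, Mul(3, Add(S, 91))) = Add(6, Mul(3, Add(91, S))) = Add(6, Add(273, Mul(3, S))) = Add(279, Mul(3, S)))
Add(Add(Add(-194, -13691), 5872), Function('U')(-172, -6)) = Add(Add(Add(-194, -13691), 5872), Add(279, Mul(3, -172))) = Add(Add(-13885, 5872), Add(279, -516)) = Add(-8013, -237) = -8250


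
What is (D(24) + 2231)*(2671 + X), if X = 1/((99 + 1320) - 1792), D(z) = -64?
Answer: 2158943094/373 ≈ 5.7880e+6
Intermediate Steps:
X = -1/373 (X = 1/(1419 - 1792) = 1/(-373) = -1/373 ≈ -0.0026810)
(D(24) + 2231)*(2671 + X) = (-64 + 2231)*(2671 - 1/373) = 2167*(996282/373) = 2158943094/373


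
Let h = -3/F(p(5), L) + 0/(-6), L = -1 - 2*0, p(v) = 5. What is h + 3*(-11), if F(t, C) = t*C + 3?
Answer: -63/2 ≈ -31.500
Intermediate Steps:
L = -1 (L = -1 + 0 = -1)
F(t, C) = 3 + C*t (F(t, C) = C*t + 3 = 3 + C*t)
h = 3/2 (h = -3/(3 - 1*5) + 0/(-6) = -3/(3 - 5) + 0*(-⅙) = -3/(-2) + 0 = -3*(-½) + 0 = 3/2 + 0 = 3/2 ≈ 1.5000)
h + 3*(-11) = 3/2 + 3*(-11) = 3/2 - 33 = -63/2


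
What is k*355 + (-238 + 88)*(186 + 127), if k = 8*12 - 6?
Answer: -15000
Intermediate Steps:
k = 90 (k = 96 - 6 = 90)
k*355 + (-238 + 88)*(186 + 127) = 90*355 + (-238 + 88)*(186 + 127) = 31950 - 150*313 = 31950 - 46950 = -15000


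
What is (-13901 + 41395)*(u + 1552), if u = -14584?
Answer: -358301808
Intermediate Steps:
(-13901 + 41395)*(u + 1552) = (-13901 + 41395)*(-14584 + 1552) = 27494*(-13032) = -358301808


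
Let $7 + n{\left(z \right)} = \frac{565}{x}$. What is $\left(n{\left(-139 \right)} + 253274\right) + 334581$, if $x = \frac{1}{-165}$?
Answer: $494623$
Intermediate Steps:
$x = - \frac{1}{165} \approx -0.0060606$
$n{\left(z \right)} = -93232$ ($n{\left(z \right)} = -7 + \frac{565}{- \frac{1}{165}} = -7 + 565 \left(-165\right) = -7 - 93225 = -93232$)
$\left(n{\left(-139 \right)} + 253274\right) + 334581 = \left(-93232 + 253274\right) + 334581 = 160042 + 334581 = 494623$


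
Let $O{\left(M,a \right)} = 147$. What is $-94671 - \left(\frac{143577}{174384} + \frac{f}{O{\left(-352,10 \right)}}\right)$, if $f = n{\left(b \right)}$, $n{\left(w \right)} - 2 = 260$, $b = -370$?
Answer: $- \frac{38522311445}{406896} \approx -94674.0$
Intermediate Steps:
$n{\left(w \right)} = 262$ ($n{\left(w \right)} = 2 + 260 = 262$)
$f = 262$
$-94671 - \left(\frac{143577}{174384} + \frac{f}{O{\left(-352,10 \right)}}\right) = -94671 - \left(\frac{143577}{174384} + \frac{262}{147}\right) = -94671 - \left(143577 \cdot \frac{1}{174384} + 262 \cdot \frac{1}{147}\right) = -94671 - \left(\frac{2279}{2768} + \frac{262}{147}\right) = -94671 - \frac{1060229}{406896} = - \frac{38522311445}{406896}$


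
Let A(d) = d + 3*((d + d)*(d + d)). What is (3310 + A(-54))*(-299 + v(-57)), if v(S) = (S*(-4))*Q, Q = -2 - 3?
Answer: -55038872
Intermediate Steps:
Q = -5
A(d) = d + 12*d² (A(d) = d + 3*((2*d)*(2*d)) = d + 3*(4*d²) = d + 12*d²)
v(S) = 20*S (v(S) = (S*(-4))*(-5) = -4*S*(-5) = 20*S)
(3310 + A(-54))*(-299 + v(-57)) = (3310 - 54*(1 + 12*(-54)))*(-299 + 20*(-57)) = (3310 - 54*(1 - 648))*(-299 - 1140) = (3310 - 54*(-647))*(-1439) = (3310 + 34938)*(-1439) = 38248*(-1439) = -55038872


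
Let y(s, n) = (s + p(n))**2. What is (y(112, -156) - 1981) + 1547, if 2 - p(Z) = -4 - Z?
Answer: 1010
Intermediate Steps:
p(Z) = 6 + Z (p(Z) = 2 - (-4 - Z) = 2 + (4 + Z) = 6 + Z)
y(s, n) = (6 + n + s)**2 (y(s, n) = (s + (6 + n))**2 = (6 + n + s)**2)
(y(112, -156) - 1981) + 1547 = ((6 - 156 + 112)**2 - 1981) + 1547 = ((-38)**2 - 1981) + 1547 = (1444 - 1981) + 1547 = -537 + 1547 = 1010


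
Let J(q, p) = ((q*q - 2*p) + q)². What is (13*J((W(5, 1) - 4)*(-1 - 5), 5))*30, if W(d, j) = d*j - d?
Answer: 135759000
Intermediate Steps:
W(d, j) = -d + d*j
J(q, p) = (q + q² - 2*p)² (J(q, p) = ((q² - 2*p) + q)² = (q + q² - 2*p)²)
(13*J((W(5, 1) - 4)*(-1 - 5), 5))*30 = (13*((5*(-1 + 1) - 4)*(-1 - 5) + ((5*(-1 + 1) - 4)*(-1 - 5))² - 2*5)²)*30 = (13*((5*0 - 4)*(-6) + ((5*0 - 4)*(-6))² - 10)²)*30 = (13*((0 - 4)*(-6) + ((0 - 4)*(-6))² - 10)²)*30 = (13*(-4*(-6) + (-4*(-6))² - 10)²)*30 = (13*(24 + 24² - 10)²)*30 = (13*(24 + 576 - 10)²)*30 = (13*590²)*30 = (13*348100)*30 = 4525300*30 = 135759000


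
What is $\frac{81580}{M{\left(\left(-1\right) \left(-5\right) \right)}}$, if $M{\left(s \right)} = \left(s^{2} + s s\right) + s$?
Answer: $\frac{16316}{11} \approx 1483.3$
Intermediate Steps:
$M{\left(s \right)} = s + 2 s^{2}$ ($M{\left(s \right)} = \left(s^{2} + s^{2}\right) + s = 2 s^{2} + s = s + 2 s^{2}$)
$\frac{81580}{M{\left(\left(-1\right) \left(-5\right) \right)}} = \frac{81580}{\left(-1\right) \left(-5\right) \left(1 + 2 \left(\left(-1\right) \left(-5\right)\right)\right)} = \frac{81580}{5 \left(1 + 2 \cdot 5\right)} = \frac{81580}{5 \left(1 + 10\right)} = \frac{81580}{5 \cdot 11} = \frac{81580}{55} = 81580 \cdot \frac{1}{55} = \frac{16316}{11}$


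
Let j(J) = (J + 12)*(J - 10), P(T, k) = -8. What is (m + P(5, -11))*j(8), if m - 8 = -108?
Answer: 4320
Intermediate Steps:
m = -100 (m = 8 - 108 = -100)
j(J) = (-10 + J)*(12 + J) (j(J) = (12 + J)*(-10 + J) = (-10 + J)*(12 + J))
(m + P(5, -11))*j(8) = (-100 - 8)*(-120 + 8² + 2*8) = -108*(-120 + 64 + 16) = -108*(-40) = 4320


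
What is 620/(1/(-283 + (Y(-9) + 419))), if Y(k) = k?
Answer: 78740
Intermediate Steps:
620/(1/(-283 + (Y(-9) + 419))) = 620/(1/(-283 + (-9 + 419))) = 620/(1/(-283 + 410)) = 620/(1/127) = 620*127 = 78740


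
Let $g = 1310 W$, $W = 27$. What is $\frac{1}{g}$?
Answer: $\frac{1}{35370} \approx 2.8273 \cdot 10^{-5}$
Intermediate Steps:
$g = 35370$ ($g = 1310 \cdot 27 = 35370$)
$\frac{1}{g} = \frac{1}{35370}$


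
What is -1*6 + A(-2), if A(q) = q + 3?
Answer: -5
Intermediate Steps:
A(q) = 3 + q
-1*6 + A(-2) = -1*6 + (3 - 2) = -6 + 1 = -5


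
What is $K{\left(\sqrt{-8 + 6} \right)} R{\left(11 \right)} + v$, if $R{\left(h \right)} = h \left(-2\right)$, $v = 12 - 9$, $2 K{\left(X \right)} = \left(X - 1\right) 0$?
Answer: $3$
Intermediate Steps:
$K{\left(X \right)} = 0$ ($K{\left(X \right)} = \frac{\left(X - 1\right) 0}{2} = \frac{\left(-1 + X\right) 0}{2} = \frac{1}{2} \cdot 0 = 0$)
$v = 3$
$R{\left(h \right)} = - 2 h$
$K{\left(\sqrt{-8 + 6} \right)} R{\left(11 \right)} + v = 0 \left(\left(-2\right) 11\right) + 3 = 0 \left(-22\right) + 3 = 0 + 3 = 3$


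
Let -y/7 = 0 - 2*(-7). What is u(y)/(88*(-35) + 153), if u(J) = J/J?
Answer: -1/2927 ≈ -0.00034165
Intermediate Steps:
y = -98 (y = -7*(0 - 2*(-7)) = -7*(0 + 14) = -7*14 = -98)
u(J) = 1
u(y)/(88*(-35) + 153) = 1/(88*(-35) + 153) = 1/(-3080 + 153) = 1/(-2927) = 1*(-1/2927) = -1/2927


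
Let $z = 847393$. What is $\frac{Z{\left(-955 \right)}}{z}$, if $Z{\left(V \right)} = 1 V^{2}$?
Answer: $\frac{912025}{847393} \approx 1.0763$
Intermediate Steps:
$Z{\left(V \right)} = V^{2}$
$\frac{Z{\left(-955 \right)}}{z} = \frac{\left(-955\right)^{2}}{847393} = 912025 \cdot \frac{1}{847393} = \frac{912025}{847393}$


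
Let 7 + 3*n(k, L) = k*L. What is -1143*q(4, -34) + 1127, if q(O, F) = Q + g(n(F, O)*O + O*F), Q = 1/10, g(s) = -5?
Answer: 67277/10 ≈ 6727.7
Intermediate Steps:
n(k, L) = -7/3 + L*k/3 (n(k, L) = -7/3 + (k*L)/3 = -7/3 + (L*k)/3 = -7/3 + L*k/3)
Q = ⅒ ≈ 0.10000
q(O, F) = -49/10 (q(O, F) = ⅒ - 5 = -49/10)
-1143*q(4, -34) + 1127 = -1143*(-49/10) + 1127 = 56007/10 + 1127 = 67277/10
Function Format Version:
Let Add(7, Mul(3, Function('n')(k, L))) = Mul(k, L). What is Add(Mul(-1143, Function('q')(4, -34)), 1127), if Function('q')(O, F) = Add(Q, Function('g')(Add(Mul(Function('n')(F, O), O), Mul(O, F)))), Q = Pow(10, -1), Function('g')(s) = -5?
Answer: Rational(67277, 10) ≈ 6727.7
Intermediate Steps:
Function('n')(k, L) = Add(Rational(-7, 3), Mul(Rational(1, 3), L, k)) (Function('n')(k, L) = Add(Rational(-7, 3), Mul(Rational(1, 3), Mul(k, L))) = Add(Rational(-7, 3), Mul(Rational(1, 3), Mul(L, k))) = Add(Rational(-7, 3), Mul(Rational(1, 3), L, k)))
Q = Rational(1, 10) ≈ 0.10000
Function('q')(O, F) = Rational(-49, 10) (Function('q')(O, F) = Add(Rational(1, 10), -5) = Rational(-49, 10))
Add(Mul(-1143, Function('q')(4, -34)), 1127) = Add(Mul(-1143, Rational(-49, 10)), 1127) = Add(Rational(56007, 10), 1127) = Rational(67277, 10)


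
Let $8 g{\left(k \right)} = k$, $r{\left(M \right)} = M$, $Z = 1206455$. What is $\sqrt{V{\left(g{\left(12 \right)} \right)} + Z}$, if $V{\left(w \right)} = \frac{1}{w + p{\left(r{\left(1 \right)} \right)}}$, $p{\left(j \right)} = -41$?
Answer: $\frac{\sqrt{7529485497}}{79} \approx 1098.4$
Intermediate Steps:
$g{\left(k \right)} = \frac{k}{8}$
$V{\left(w \right)} = \frac{1}{-41 + w}$ ($V{\left(w \right)} = \frac{1}{w - 41} = \frac{1}{-41 + w}$)
$\sqrt{V{\left(g{\left(12 \right)} \right)} + Z} = \sqrt{\frac{1}{-41 + \frac{1}{8} \cdot 12} + 1206455} = \sqrt{\frac{1}{-41 + \frac{3}{2}} + 1206455} = \sqrt{\frac{1}{- \frac{79}{2}} + 1206455} = \sqrt{- \frac{2}{79} + 1206455} = \sqrt{\frac{95309943}{79}} = \frac{\sqrt{7529485497}}{79}$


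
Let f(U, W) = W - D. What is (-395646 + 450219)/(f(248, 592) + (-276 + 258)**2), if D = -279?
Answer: 54573/1195 ≈ 45.668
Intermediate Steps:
f(U, W) = 279 + W (f(U, W) = W - 1*(-279) = W + 279 = 279 + W)
(-395646 + 450219)/(f(248, 592) + (-276 + 258)**2) = (-395646 + 450219)/((279 + 592) + (-276 + 258)**2) = 54573/(871 + (-18)**2) = 54573/(871 + 324) = 54573/1195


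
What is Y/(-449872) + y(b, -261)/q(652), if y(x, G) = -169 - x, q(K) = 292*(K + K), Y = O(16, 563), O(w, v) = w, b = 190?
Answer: -10474771/10706053856 ≈ -0.00097840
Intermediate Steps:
Y = 16
q(K) = 584*K (q(K) = 292*(2*K) = 584*K)
Y/(-449872) + y(b, -261)/q(652) = 16/(-449872) + (-169 - 1*190)/((584*652)) = 16*(-1/449872) + (-169 - 190)/380768 = -1/28117 - 359*1/380768 = -1/28117 - 359/380768 = -10474771/10706053856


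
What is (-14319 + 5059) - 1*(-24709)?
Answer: 15449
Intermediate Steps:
(-14319 + 5059) - 1*(-24709) = -9260 + 24709 = 15449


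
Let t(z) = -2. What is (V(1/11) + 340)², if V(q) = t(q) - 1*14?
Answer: 104976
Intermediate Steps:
V(q) = -16 (V(q) = -2 - 1*14 = -2 - 14 = -16)
(V(1/11) + 340)² = (-16 + 340)² = 324² = 104976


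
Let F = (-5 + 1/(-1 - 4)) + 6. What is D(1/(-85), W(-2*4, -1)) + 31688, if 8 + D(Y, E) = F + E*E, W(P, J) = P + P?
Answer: 159684/5 ≈ 31937.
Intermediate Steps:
F = ⅘ (F = (-5 + 1/(-5)) + 6 = (-5 - ⅕) + 6 = -26/5 + 6 = ⅘ ≈ 0.80000)
W(P, J) = 2*P
D(Y, E) = -36/5 + E² (D(Y, E) = -8 + (⅘ + E*E) = -8 + (⅘ + E²) = -36/5 + E²)
D(1/(-85), W(-2*4, -1)) + 31688 = (-36/5 + (2*(-2*4))²) + 31688 = (-36/5 + (2*(-8))²) + 31688 = (-36/5 + (-16)²) + 31688 = (-36/5 + 256) + 31688 = 1244/5 + 31688 = 159684/5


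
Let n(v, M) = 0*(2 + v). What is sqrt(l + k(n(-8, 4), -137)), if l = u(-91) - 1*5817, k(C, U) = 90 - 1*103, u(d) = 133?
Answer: 3*I*sqrt(633) ≈ 75.479*I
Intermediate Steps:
n(v, M) = 0
k(C, U) = -13 (k(C, U) = 90 - 103 = -13)
l = -5684 (l = 133 - 1*5817 = 133 - 5817 = -5684)
sqrt(l + k(n(-8, 4), -137)) = sqrt(-5684 - 13) = sqrt(-5697) = 3*I*sqrt(633)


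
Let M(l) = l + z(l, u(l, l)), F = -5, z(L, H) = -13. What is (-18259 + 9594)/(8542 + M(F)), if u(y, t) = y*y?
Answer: -8665/8524 ≈ -1.0165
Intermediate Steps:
u(y, t) = y**2
M(l) = -13 + l (M(l) = l - 13 = -13 + l)
(-18259 + 9594)/(8542 + M(F)) = (-18259 + 9594)/(8542 + (-13 - 5)) = -8665/(8542 - 18) = -8665/8524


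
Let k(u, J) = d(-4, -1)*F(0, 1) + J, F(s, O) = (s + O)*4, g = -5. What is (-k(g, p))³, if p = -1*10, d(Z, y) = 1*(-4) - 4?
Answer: 74088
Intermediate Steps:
d(Z, y) = -8 (d(Z, y) = -4 - 4 = -8)
p = -10
F(s, O) = 4*O + 4*s (F(s, O) = (O + s)*4 = 4*O + 4*s)
k(u, J) = -32 + J (k(u, J) = -8*(4*1 + 4*0) + J = -8*(4 + 0) + J = -8*4 + J = -32 + J)
(-k(g, p))³ = (-(-32 - 10))³ = (-1*(-42))³ = 42³ = 74088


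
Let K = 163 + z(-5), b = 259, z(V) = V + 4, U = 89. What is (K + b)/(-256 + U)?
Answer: -421/167 ≈ -2.5210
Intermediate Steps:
z(V) = 4 + V
K = 162 (K = 163 + (4 - 5) = 163 - 1 = 162)
(K + b)/(-256 + U) = (162 + 259)/(-256 + 89) = 421/(-167) = 421*(-1/167) = -421/167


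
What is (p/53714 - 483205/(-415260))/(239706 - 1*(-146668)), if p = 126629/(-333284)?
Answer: 432514571614427/143615051328349680912 ≈ 3.0116e-6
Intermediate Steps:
p = -126629/333284 (p = 126629*(-1/333284) = -126629/333284 ≈ -0.37994)
(p/53714 - 483205/(-415260))/(239706 - 1*(-146668)) = (-126629/333284/53714 - 483205/(-415260))/(239706 - 1*(-146668)) = (-126629/333284*1/53714 - 483205*(-1/415260))/(239706 + 146668) = (-126629/17902016776 + 96641/83052)/386374 = (432514571614427/371699574320088)*(1/386374) = 432514571614427/143615051328349680912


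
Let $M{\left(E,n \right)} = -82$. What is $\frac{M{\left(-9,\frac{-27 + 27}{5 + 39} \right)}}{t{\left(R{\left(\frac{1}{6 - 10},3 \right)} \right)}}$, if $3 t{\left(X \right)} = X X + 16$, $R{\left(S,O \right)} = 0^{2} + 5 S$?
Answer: $- \frac{3936}{281} \approx -14.007$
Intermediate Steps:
$R{\left(S,O \right)} = 5 S$ ($R{\left(S,O \right)} = 0 + 5 S = 5 S$)
$t{\left(X \right)} = \frac{16}{3} + \frac{X^{2}}{3}$ ($t{\left(X \right)} = \frac{X X + 16}{3} = \frac{X^{2} + 16}{3} = \frac{16 + X^{2}}{3} = \frac{16}{3} + \frac{X^{2}}{3}$)
$\frac{M{\left(-9,\frac{-27 + 27}{5 + 39} \right)}}{t{\left(R{\left(\frac{1}{6 - 10},3 \right)} \right)}} = - \frac{82}{\frac{16}{3} + \frac{\left(\frac{5}{6 - 10}\right)^{2}}{3}} = - \frac{82}{\frac{16}{3} + \frac{\left(\frac{5}{-4}\right)^{2}}{3}} = - \frac{82}{\frac{16}{3} + \frac{\left(5 \left(- \frac{1}{4}\right)\right)^{2}}{3}} = - \frac{82}{\frac{16}{3} + \frac{\left(- \frac{5}{4}\right)^{2}}{3}} = - \frac{82}{\frac{16}{3} + \frac{1}{3} \cdot \frac{25}{16}} = - \frac{82}{\frac{16}{3} + \frac{25}{48}} = - \frac{82}{\frac{281}{48}} = \left(-82\right) \frac{48}{281} = - \frac{3936}{281}$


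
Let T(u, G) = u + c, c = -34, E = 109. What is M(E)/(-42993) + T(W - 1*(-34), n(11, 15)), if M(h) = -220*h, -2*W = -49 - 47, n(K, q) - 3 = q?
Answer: 2087644/42993 ≈ 48.558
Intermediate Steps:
n(K, q) = 3 + q
W = 48 (W = -(-49 - 47)/2 = -½*(-96) = 48)
T(u, G) = -34 + u (T(u, G) = u - 34 = -34 + u)
M(h) = -220*h
M(E)/(-42993) + T(W - 1*(-34), n(11, 15)) = -220*109/(-42993) + (-34 + (48 - 1*(-34))) = -23980*(-1/42993) + (-34 + (48 + 34)) = 23980/42993 + (-34 + 82) = 23980/42993 + 48 = 2087644/42993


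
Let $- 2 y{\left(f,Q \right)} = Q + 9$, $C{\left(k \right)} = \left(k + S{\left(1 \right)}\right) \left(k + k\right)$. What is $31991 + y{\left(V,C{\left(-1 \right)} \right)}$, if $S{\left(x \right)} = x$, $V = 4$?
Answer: $\frac{63973}{2} \approx 31987.0$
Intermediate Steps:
$C{\left(k \right)} = 2 k \left(1 + k\right)$ ($C{\left(k \right)} = \left(k + 1\right) \left(k + k\right) = \left(1 + k\right) 2 k = 2 k \left(1 + k\right)$)
$y{\left(f,Q \right)} = - \frac{9}{2} - \frac{Q}{2}$ ($y{\left(f,Q \right)} = - \frac{Q + 9}{2} = - \frac{9 + Q}{2} = - \frac{9}{2} - \frac{Q}{2}$)
$31991 + y{\left(V,C{\left(-1 \right)} \right)} = 31991 - \left(\frac{9}{2} + \frac{2 \left(-1\right) \left(1 - 1\right)}{2}\right) = 31991 - \left(\frac{9}{2} + \frac{2 \left(-1\right) 0}{2}\right) = 31991 - \frac{9}{2} = \frac{63973}{2}$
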